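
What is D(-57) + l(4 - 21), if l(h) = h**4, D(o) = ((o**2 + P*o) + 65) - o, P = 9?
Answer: 86379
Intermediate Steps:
D(o) = 65 + o**2 + 8*o (D(o) = ((o**2 + 9*o) + 65) - o = (65 + o**2 + 9*o) - o = 65 + o**2 + 8*o)
D(-57) + l(4 - 21) = (65 + (-57)**2 + 8*(-57)) + (4 - 21)**4 = (65 + 3249 - 456) + (-17)**4 = 2858 + 83521 = 86379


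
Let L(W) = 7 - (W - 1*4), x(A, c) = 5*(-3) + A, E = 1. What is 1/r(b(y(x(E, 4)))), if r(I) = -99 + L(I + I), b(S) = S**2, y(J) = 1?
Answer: -1/90 ≈ -0.011111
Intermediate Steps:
x(A, c) = -15 + A
L(W) = 11 - W (L(W) = 7 - (W - 4) = 7 - (-4 + W) = 7 + (4 - W) = 11 - W)
r(I) = -88 - 2*I (r(I) = -99 + (11 - (I + I)) = -99 + (11 - 2*I) = -88 - 2*I)
1/r(b(y(x(E, 4)))) = 1/(-88 - 2*1**2) = 1/(-88 - 2*1) = 1/(-88 - 2) = 1/(-90) = -1/90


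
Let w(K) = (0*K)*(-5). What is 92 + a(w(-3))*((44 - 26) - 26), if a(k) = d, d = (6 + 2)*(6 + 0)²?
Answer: -2212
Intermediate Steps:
w(K) = 0 (w(K) = 0*(-5) = 0)
d = 288 (d = 8*6² = 8*36 = 288)
a(k) = 288
92 + a(w(-3))*((44 - 26) - 26) = 92 + 288*((44 - 26) - 26) = 92 + 288*(18 - 26) = 92 + 288*(-8) = 92 - 2304 = -2212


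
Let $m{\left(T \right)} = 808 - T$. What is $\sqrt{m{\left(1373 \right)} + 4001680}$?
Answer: $\sqrt{4001115} \approx 2000.3$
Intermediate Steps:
$\sqrt{m{\left(1373 \right)} + 4001680} = \sqrt{\left(808 - 1373\right) + 4001680} = \sqrt{-565 + 4001680} = \sqrt{4001115}$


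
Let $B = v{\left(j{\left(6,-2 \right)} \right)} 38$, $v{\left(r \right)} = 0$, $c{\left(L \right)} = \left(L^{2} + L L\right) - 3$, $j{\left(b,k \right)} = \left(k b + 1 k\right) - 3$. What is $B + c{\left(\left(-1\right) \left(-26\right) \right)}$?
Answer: $1349$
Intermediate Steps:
$j{\left(b,k \right)} = -3 + k + b k$ ($j{\left(b,k \right)} = \left(b k + k\right) - 3 = \left(k + b k\right) - 3 = -3 + k + b k$)
$c{\left(L \right)} = -3 + 2 L^{2}$ ($c{\left(L \right)} = \left(L^{2} + L^{2}\right) - 3 = 2 L^{2} - 3 = -3 + 2 L^{2}$)
$B = 0$ ($B = 0 \cdot 38 = 0$)
$B + c{\left(\left(-1\right) \left(-26\right) \right)} = 0 - \left(3 - 2 \left(\left(-1\right) \left(-26\right)\right)^{2}\right) = 0 - \left(3 - 2 \cdot 26^{2}\right) = 0 + \left(-3 + 2 \cdot 676\right) = 0 + \left(-3 + 1352\right) = 0 + 1349 = 1349$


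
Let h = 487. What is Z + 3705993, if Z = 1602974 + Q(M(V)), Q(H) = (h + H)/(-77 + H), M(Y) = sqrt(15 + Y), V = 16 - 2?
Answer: 7830716943/1475 - 141*sqrt(29)/1475 ≈ 5.3090e+6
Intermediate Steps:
V = 14
Q(H) = (487 + H)/(-77 + H)
Z = 1602974 + (487 + sqrt(29))/(-77 + sqrt(29)) (Z = 1602974 + (487 + sqrt(15 + 14))/(-77 + sqrt(15 + 14)) = 1602974 + (487 + sqrt(29))/(-77 + sqrt(29)) ≈ 1.6030e+6)
Z + 3705993 = (2364377268/1475 - 141*sqrt(29)/1475) + 3705993 = 7830716943/1475 - 141*sqrt(29)/1475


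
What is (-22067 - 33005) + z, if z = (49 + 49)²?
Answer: -45468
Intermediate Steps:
z = 9604 (z = 98² = 9604)
(-22067 - 33005) + z = (-22067 - 33005) + 9604 = -55072 + 9604 = -45468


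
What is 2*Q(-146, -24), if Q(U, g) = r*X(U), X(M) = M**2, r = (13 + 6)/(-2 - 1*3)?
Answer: -810008/5 ≈ -1.6200e+5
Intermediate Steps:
r = -19/5 (r = 19/(-2 - 3) = 19/(-5) = 19*(-1/5) = -19/5 ≈ -3.8000)
Q(U, g) = -19*U**2/5
2*Q(-146, -24) = 2*(-19/5*(-146)**2) = 2*(-19/5*21316) = 2*(-405004/5) = -810008/5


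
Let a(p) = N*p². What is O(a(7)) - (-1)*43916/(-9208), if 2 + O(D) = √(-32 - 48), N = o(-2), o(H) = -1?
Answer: -15583/2302 + 4*I*√5 ≈ -6.7693 + 8.9443*I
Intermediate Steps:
N = -1
a(p) = -p²
O(D) = -2 + 4*I*√5 (O(D) = -2 + √(-32 - 48) = -2 + √(-80) = -2 + 4*I*√5)
O(a(7)) - (-1)*43916/(-9208) = (-2 + 4*I*√5) - (-1)*43916/(-9208) = (-2 + 4*I*√5) - (-1)*43916*(-1/9208) = (-2 + 4*I*√5) - (-1)*(-10979)/2302 = (-2 + 4*I*√5) - 1*10979/2302 = (-2 + 4*I*√5) - 10979/2302 = -15583/2302 + 4*I*√5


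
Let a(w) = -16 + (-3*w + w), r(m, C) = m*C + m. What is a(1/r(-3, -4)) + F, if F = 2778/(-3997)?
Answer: -608564/35973 ≈ -16.917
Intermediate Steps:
r(m, C) = m + C*m (r(m, C) = C*m + m = m + C*m)
a(w) = -16 - 2*w
F = -2778/3997 (F = 2778*(-1/3997) = -2778/3997 ≈ -0.69502)
a(1/r(-3, -4)) + F = (-16 - 2*(-1/(3*(1 - 4)))) - 2778/3997 = (-16 - 2/((-3*(-3)))) - 2778/3997 = (-16 - 2/9) - 2778/3997 = -146/9 - 2778/3997 = -608564/35973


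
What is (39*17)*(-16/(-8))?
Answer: 1326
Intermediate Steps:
(39*17)*(-16/(-8)) = 663*(-16*(-⅛)) = 663*2 = 1326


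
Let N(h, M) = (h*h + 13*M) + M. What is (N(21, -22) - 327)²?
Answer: 37636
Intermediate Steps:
N(h, M) = h² + 14*M (N(h, M) = (h² + 13*M) + M = h² + 14*M)
(N(21, -22) - 327)² = ((21² + 14*(-22)) - 327)² = ((441 - 308) - 327)² = (133 - 327)² = (-194)² = 37636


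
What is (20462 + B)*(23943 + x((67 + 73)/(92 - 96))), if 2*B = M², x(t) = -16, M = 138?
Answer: 717427168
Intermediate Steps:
B = 9522 (B = (½)*138² = (½)*19044 = 9522)
(20462 + B)*(23943 + x((67 + 73)/(92 - 96))) = (20462 + 9522)*(23943 - 16) = 29984*23927 = 717427168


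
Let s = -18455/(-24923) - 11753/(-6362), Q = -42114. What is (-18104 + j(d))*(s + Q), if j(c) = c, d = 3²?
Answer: 120823767808915325/158560126 ≈ 7.6201e+8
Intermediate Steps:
d = 9
s = 410330729/158560126 (s = -18455*(-1/24923) - 11753*(-1/6362) = 18455/24923 + 11753/6362 = 410330729/158560126 ≈ 2.5879)
(-18104 + j(d))*(s + Q) = (-18104 + 9)*(410330729/158560126 - 42114) = -18095*(-6677190815635/158560126) = 120823767808915325/158560126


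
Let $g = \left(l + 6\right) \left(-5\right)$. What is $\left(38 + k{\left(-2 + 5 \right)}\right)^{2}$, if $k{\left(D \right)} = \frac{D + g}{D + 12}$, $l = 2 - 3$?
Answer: $\frac{300304}{225} \approx 1334.7$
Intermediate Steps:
$l = -1$
$g = -25$ ($g = \left(-1 + 6\right) \left(-5\right) = 5 \left(-5\right) = -25$)
$k{\left(D \right)} = \frac{-25 + D}{12 + D}$ ($k{\left(D \right)} = \frac{D - 25}{D + 12} = \frac{-25 + D}{12 + D}$)
$\left(38 + k{\left(-2 + 5 \right)}\right)^{2} = \left(38 + \frac{-25 + \left(-2 + 5\right)}{12 + \left(-2 + 5\right)}\right)^{2} = \left(38 + \frac{-25 + 3}{12 + 3}\right)^{2} = \left(38 + \frac{1}{15} \left(-22\right)\right)^{2} = \left(38 - \frac{22}{15}\right)^{2} = \left(\frac{548}{15}\right)^{2} = \frac{300304}{225}$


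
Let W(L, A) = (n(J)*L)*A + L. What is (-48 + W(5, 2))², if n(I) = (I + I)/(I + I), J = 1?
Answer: 1089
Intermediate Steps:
n(I) = 1 (n(I) = (2*I)/((2*I)) = (2*I)*(1/(2*I)) = 1)
W(L, A) = L + A*L (W(L, A) = (1*L)*A + L = L*A + L = A*L + L = L + A*L)
(-48 + W(5, 2))² = (-48 + 5*(1 + 2))² = (-48 + 5*3)² = (-48 + 15)² = (-33)² = 1089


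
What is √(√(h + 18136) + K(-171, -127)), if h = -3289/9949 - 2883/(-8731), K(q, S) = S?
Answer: √(-958275884682518047 + 173729438*√34211202908131532937)/86864719 ≈ 2.7695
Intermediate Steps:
h = -33292/86864719 (h = -3289*1/9949 - 2883*(-1/8731) = -3289/9949 + 2883/8731 = -33292/86864719 ≈ -0.00038326)
√(√(h + 18136) + K(-171, -127)) = √(√(-33292/86864719 + 18136) - 127) = √(√(1575378510492/86864719) - 127) = √(2*√34211202908131532937/86864719 - 127) = √(-127 + 2*√34211202908131532937/86864719)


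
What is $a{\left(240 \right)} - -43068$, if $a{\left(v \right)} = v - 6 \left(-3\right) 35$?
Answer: $43938$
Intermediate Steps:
$a{\left(v \right)} = 630 + v$ ($a{\left(v \right)} = v - \left(-18\right) 35 = v - -630 = v + 630 = 630 + v$)
$a{\left(240 \right)} - -43068 = \left(630 + 240\right) - -43068 = 870 + 43068 = 43938$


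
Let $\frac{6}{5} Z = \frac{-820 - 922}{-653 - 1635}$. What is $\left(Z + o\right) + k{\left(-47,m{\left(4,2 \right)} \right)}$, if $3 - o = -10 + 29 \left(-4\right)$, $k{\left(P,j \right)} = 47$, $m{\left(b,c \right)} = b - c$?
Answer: $\frac{93263}{528} \approx 176.63$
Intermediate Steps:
$Z = \frac{335}{528}$ ($Z = \frac{5 \frac{-820 - 922}{-653 - 1635}}{6} = \frac{5 \left(- \frac{1742}{-2288}\right)}{6} = \frac{5 \left(\left(-1742\right) \left(- \frac{1}{2288}\right)\right)}{6} = \frac{5}{6} \cdot \frac{67}{88} = \frac{335}{528} \approx 0.63447$)
$o = 129$ ($o = 3 - \left(-10 + 29 \left(-4\right)\right) = 3 - \left(-10 - 116\right) = 3 - -126 = 3 + 126 = 129$)
$\left(Z + o\right) + k{\left(-47,m{\left(4,2 \right)} \right)} = \left(\frac{335}{528} + 129\right) + 47 = \frac{68447}{528} + 47 = \frac{93263}{528}$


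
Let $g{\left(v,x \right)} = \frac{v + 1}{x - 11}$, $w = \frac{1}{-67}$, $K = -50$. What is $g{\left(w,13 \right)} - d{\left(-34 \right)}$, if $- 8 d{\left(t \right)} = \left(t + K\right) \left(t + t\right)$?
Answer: $\frac{47871}{67} \approx 714.49$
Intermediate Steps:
$w = - \frac{1}{67} \approx -0.014925$
$g{\left(v,x \right)} = \frac{1 + v}{-11 + x}$
$d{\left(t \right)} = - \frac{t \left(-50 + t\right)}{4}$ ($d{\left(t \right)} = - \frac{\left(t - 50\right) \left(t + t\right)}{8} = - \frac{\left(-50 + t\right) 2 t}{8} = - \frac{2 t \left(-50 + t\right)}{8} = - \frac{t \left(-50 + t\right)}{4}$)
$g{\left(w,13 \right)} - d{\left(-34 \right)} = \frac{1 - \frac{1}{67}}{-11 + 13} - \frac{1}{4} \left(-34\right) \left(50 - -34\right) = \frac{1}{2} \cdot \frac{66}{67} - \frac{1}{4} \left(-34\right) \left(50 + 34\right) = \frac{1}{2} \cdot \frac{66}{67} - \frac{1}{4} \left(-34\right) 84 = \frac{33}{67} - -714 = \frac{33}{67} + 714 = \frac{47871}{67}$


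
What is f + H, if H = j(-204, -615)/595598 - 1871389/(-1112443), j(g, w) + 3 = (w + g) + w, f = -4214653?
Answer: -2792496576847952811/662568825914 ≈ -4.2146e+6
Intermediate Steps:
j(g, w) = -3 + g + 2*w (j(g, w) = -3 + ((w + g) + w) = -3 + ((g + w) + w) = -3 + (g + 2*w) = -3 + g + 2*w)
H = 1112996965031/662568825914 (H = (-3 - 204 + 2*(-615))/595598 - 1871389/(-1112443) = (-3 - 204 - 1230)*(1/595598) - 1871389*(-1/1112443) = -1437*1/595598 + 1871389/1112443 = -1437/595598 + 1871389/1112443 = 1112996965031/662568825914 ≈ 1.6798)
f + H = -4214653 + 1112996965031/662568825914 = -2792496576847952811/662568825914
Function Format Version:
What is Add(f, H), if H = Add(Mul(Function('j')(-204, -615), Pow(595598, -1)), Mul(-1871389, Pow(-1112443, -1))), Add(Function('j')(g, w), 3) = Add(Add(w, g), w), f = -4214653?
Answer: Rational(-2792496576847952811, 662568825914) ≈ -4.2146e+6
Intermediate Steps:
Function('j')(g, w) = Add(-3, g, Mul(2, w)) (Function('j')(g, w) = Add(-3, Add(Add(w, g), w)) = Add(-3, Add(Add(g, w), w)) = Add(-3, Add(g, Mul(2, w))) = Add(-3, g, Mul(2, w)))
H = Rational(1112996965031, 662568825914) (H = Add(Mul(Add(-3, -204, Mul(2, -615)), Pow(595598, -1)), Mul(-1871389, Pow(-1112443, -1))) = Add(Mul(Add(-3, -204, -1230), Rational(1, 595598)), Mul(-1871389, Rational(-1, 1112443))) = Add(Mul(-1437, Rational(1, 595598)), Rational(1871389, 1112443)) = Add(Rational(-1437, 595598), Rational(1871389, 1112443)) = Rational(1112996965031, 662568825914) ≈ 1.6798)
Add(f, H) = Add(-4214653, Rational(1112996965031, 662568825914)) = Rational(-2792496576847952811, 662568825914)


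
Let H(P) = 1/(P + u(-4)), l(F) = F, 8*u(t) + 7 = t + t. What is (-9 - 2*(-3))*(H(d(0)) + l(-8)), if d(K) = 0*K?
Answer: 128/5 ≈ 25.600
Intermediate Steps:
u(t) = -7/8 + t/4 (u(t) = -7/8 + (t + t)/8 = -7/8 + (2*t)/8 = -7/8 + t/4)
d(K) = 0
H(P) = 1/(-15/8 + P) (H(P) = 1/(P + (-7/8 + (¼)*(-4))) = 1/(P + (-7/8 - 1)) = 1/(P - 15/8) = 1/(-15/8 + P))
(-9 - 2*(-3))*(H(d(0)) + l(-8)) = (-9 - 2*(-3))*(8/(-15 + 8*0) - 8) = (-9 + 6)*(8/(-15 + 0) - 8) = -3*(8/(-15) - 8) = -3*(8*(-1/15) - 8) = -3*(-8/15 - 8) = -3*(-128/15) = 128/5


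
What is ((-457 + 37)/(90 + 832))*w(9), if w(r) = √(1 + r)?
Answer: -210*√10/461 ≈ -1.4405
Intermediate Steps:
((-457 + 37)/(90 + 832))*w(9) = ((-457 + 37)/(90 + 832))*√(1 + 9) = (-420/922)*√10 = (-420*1/922)*√10 = -210*√10/461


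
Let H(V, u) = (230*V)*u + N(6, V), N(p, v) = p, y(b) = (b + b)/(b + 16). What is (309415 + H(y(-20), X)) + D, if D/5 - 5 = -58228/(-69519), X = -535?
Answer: -64030461886/69519 ≈ -9.2105e+5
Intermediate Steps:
y(b) = 2*b/(16 + b) (y(b) = (2*b)/(16 + b) = 2*b/(16 + b))
D = 2029115/69519 (D = 25 + 5*(-58228/(-69519)) = 25 + 5*(-58228*(-1/69519)) = 25 + 5*(58228/69519) = 25 + 291140/69519 = 2029115/69519 ≈ 29.188)
H(V, u) = 6 + 230*V*u (H(V, u) = (230*V)*u + 6 = 230*V*u + 6 = 6 + 230*V*u)
(309415 + H(y(-20), X)) + D = (309415 + (6 + 230*(2*(-20)/(16 - 20))*(-535))) + 2029115/69519 = (309415 + (6 + 230*(2*(-20)/(-4))*(-535))) + 2029115/69519 = (309415 + (6 + 230*(2*(-20)*(-1/4))*(-535))) + 2029115/69519 = (309415 + (6 + 230*10*(-535))) + 2029115/69519 = (309415 + (6 - 1230500)) + 2029115/69519 = (309415 - 1230494) + 2029115/69519 = -921079 + 2029115/69519 = -64030461886/69519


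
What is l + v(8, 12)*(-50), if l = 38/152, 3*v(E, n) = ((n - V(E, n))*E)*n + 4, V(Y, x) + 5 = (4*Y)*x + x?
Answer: 7276003/12 ≈ 6.0633e+5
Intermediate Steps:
V(Y, x) = -5 + x + 4*Y*x (V(Y, x) = -5 + ((4*Y)*x + x) = -5 + (4*Y*x + x) = -5 + (x + 4*Y*x) = -5 + x + 4*Y*x)
v(E, n) = 4/3 + E*n*(5 - 4*E*n)/3 (v(E, n) = (((n - (-5 + n + 4*E*n))*E)*n + 4)/3 = (((n + (5 - n - 4*E*n))*E)*n + 4)/3 = (((5 - 4*E*n)*E)*n + 4)/3 = ((E*(5 - 4*E*n))*n + 4)/3 = (E*n*(5 - 4*E*n) + 4)/3 = (4 + E*n*(5 - 4*E*n))/3 = 4/3 + E*n*(5 - 4*E*n)/3)
l = 1/4 (l = 38*(1/152) = 1/4 ≈ 0.25000)
l + v(8, 12)*(-50) = 1/4 + (4/3 - 4/3*8**2*12**2 + (5/3)*8*12)*(-50) = 1/4 + (4/3 - 4/3*64*144 + 160)*(-50) = 1/4 + (4/3 - 12288 + 160)*(-50) = 1/4 - 36380/3*(-50) = 1/4 + 1819000/3 = 7276003/12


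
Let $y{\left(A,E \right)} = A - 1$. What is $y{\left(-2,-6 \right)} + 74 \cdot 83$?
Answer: $6139$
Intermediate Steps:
$y{\left(A,E \right)} = -1 + A$ ($y{\left(A,E \right)} = A - 1 = -1 + A$)
$y{\left(-2,-6 \right)} + 74 \cdot 83 = \left(-1 - 2\right) + 74 \cdot 83 = -3 + 6142 = 6139$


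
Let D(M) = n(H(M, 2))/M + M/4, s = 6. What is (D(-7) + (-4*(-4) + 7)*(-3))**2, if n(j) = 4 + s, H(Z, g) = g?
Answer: 4084441/784 ≈ 5209.8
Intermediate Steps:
n(j) = 10 (n(j) = 4 + 6 = 10)
D(M) = 10/M + M/4
(D(-7) + (-4*(-4) + 7)*(-3))**2 = ((10/(-7) + (1/4)*(-7)) + (-4*(-4) + 7)*(-3))**2 = ((10*(-1/7) - 7/4) + (16 + 7)*(-3))**2 = ((-10/7 - 7/4) + 23*(-3))**2 = (-89/28 - 69)**2 = (-2021/28)**2 = 4084441/784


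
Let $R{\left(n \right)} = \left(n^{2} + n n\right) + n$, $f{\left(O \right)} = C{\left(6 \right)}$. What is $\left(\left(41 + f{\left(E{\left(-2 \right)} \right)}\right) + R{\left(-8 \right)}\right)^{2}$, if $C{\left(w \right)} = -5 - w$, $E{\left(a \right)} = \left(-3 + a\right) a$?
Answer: $22500$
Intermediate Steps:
$E{\left(a \right)} = a \left(-3 + a\right)$
$f{\left(O \right)} = -11$ ($f{\left(O \right)} = -5 - 6 = -11$)
$R{\left(n \right)} = n + 2 n^{2}$ ($R{\left(n \right)} = \left(n^{2} + n^{2}\right) + n = 2 n^{2} + n = n + 2 n^{2}$)
$\left(\left(41 + f{\left(E{\left(-2 \right)} \right)}\right) + R{\left(-8 \right)}\right)^{2} = \left(\left(41 - 11\right) - 8 \left(1 + 2 \left(-8\right)\right)\right)^{2} = \left(30 - 8 \left(1 - 16\right)\right)^{2} = \left(30 - -120\right)^{2} = \left(30 + 120\right)^{2} = 150^{2} = 22500$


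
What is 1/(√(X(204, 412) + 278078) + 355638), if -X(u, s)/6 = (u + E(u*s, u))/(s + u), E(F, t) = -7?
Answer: 109536504/38955257562119 - 2*√6594852341/38955257562119 ≈ 2.8077e-6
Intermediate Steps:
X(u, s) = -6*(-7 + u)/(s + u) (X(u, s) = -6*(u - 7)/(s + u) = -6*(-7 + u)/(s + u))
1/(√(X(204, 412) + 278078) + 355638) = 1/(√(6*(7 - 1*204)/(412 + 204) + 278078) + 355638) = 1/(√(6*(7 - 204)/616 + 278078) + 355638) = 1/(√(6*(1/616)*(-197) + 278078) + 355638) = 1/(√(-591/308 + 278078) + 355638) = 1/(√(85647433/308) + 355638) = 1/(√6594852341/154 + 355638) = 1/(355638 + √6594852341/154)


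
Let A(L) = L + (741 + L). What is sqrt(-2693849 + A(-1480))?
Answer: 2*I*sqrt(674017) ≈ 1642.0*I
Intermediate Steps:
A(L) = 741 + 2*L
sqrt(-2693849 + A(-1480)) = sqrt(-2693849 + (741 + 2*(-1480))) = sqrt(-2693849 + (741 - 2960)) = sqrt(-2693849 - 2219) = sqrt(-2696068) = 2*I*sqrt(674017)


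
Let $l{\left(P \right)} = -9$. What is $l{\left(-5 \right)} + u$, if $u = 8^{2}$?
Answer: $55$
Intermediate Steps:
$u = 64$
$l{\left(-5 \right)} + u = -9 + 64 = 55$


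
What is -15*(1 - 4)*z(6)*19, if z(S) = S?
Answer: 5130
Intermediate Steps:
-15*(1 - 4)*z(6)*19 = -15*(1 - 4)*6*19 = -(-45)*6*19 = -15*(-18)*19 = 270*19 = 5130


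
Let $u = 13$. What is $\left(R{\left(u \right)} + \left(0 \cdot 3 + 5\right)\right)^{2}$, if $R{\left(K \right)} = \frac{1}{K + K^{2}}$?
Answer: $\frac{829921}{33124} \approx 25.055$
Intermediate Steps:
$\left(R{\left(u \right)} + \left(0 \cdot 3 + 5\right)\right)^{2} = \left(\frac{1}{13 \left(1 + 13\right)} + \left(0 \cdot 3 + 5\right)\right)^{2} = \left(\frac{1}{13 \cdot 14} + \left(0 + 5\right)\right)^{2} = \left(\frac{1}{13} \cdot \frac{1}{14} + 5\right)^{2} = \left(\frac{1}{182} + 5\right)^{2} = \left(\frac{911}{182}\right)^{2} = \frac{829921}{33124}$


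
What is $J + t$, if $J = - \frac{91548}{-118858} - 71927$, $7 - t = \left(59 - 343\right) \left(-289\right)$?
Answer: $- \frac{9151782510}{59429} \approx -1.54 \cdot 10^{5}$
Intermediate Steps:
$t = -82069$ ($t = 7 - \left(59 - 343\right) \left(-289\right) = 7 - \left(-284\right) \left(-289\right) = 7 - 82076 = -82069$)
$J = - \frac{4274503909}{59429}$ ($J = \left(-91548\right) \left(- \frac{1}{118858}\right) - 71927 = \frac{45774}{59429} - 71927 = - \frac{4274503909}{59429} \approx -71926.0$)
$J + t = - \frac{4274503909}{59429} - 82069 = - \frac{9151782510}{59429}$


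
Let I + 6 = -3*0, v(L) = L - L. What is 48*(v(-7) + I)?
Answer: -288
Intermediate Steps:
v(L) = 0
I = -6 (I = -6 - 3*0 = -6 + 0 = -6)
48*(v(-7) + I) = 48*(0 - 6) = 48*(-6) = -288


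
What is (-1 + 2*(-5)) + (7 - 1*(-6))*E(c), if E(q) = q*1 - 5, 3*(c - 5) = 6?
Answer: 15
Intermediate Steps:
c = 7 (c = 5 + (⅓)*6 = 5 + 2 = 7)
E(q) = -5 + q (E(q) = q - 5 = -5 + q)
(-1 + 2*(-5)) + (7 - 1*(-6))*E(c) = (-1 + 2*(-5)) + (7 - 1*(-6))*(-5 + 7) = (-1 - 10) + (7 + 6)*2 = -11 + 13*2 = -11 + 26 = 15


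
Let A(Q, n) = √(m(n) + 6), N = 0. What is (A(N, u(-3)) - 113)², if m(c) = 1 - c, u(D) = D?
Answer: (113 - √10)² ≈ 12064.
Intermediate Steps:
A(Q, n) = √(7 - n) (A(Q, n) = √((1 - n) + 6) = √(7 - n))
(A(N, u(-3)) - 113)² = (√(7 - 1*(-3)) - 113)² = (√(7 + 3) - 113)² = (√10 - 113)² = (-113 + √10)²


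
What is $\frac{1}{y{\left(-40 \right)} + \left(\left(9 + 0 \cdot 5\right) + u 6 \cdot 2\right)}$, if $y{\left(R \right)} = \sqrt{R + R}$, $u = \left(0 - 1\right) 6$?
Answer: $- \frac{63}{4049} - \frac{4 i \sqrt{5}}{4049} \approx -0.015559 - 0.002209 i$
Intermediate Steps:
$u = -6$ ($u = \left(-1\right) 6 = -6$)
$y{\left(R \right)} = \sqrt{2} \sqrt{R}$ ($y{\left(R \right)} = \sqrt{2 R} = \sqrt{2} \sqrt{R}$)
$\frac{1}{y{\left(-40 \right)} + \left(\left(9 + 0 \cdot 5\right) + u 6 \cdot 2\right)} = \frac{1}{\sqrt{2} \sqrt{-40} + \left(\left(9 + 0 \cdot 5\right) - 6 \cdot 6 \cdot 2\right)} = \frac{1}{\sqrt{2} \cdot 2 i \sqrt{10} + \left(\left(9 + 0\right) - 72\right)} = \frac{1}{4 i \sqrt{5} + \left(9 - 72\right)} = \frac{1}{4 i \sqrt{5} - 63} = \frac{1}{-63 + 4 i \sqrt{5}}$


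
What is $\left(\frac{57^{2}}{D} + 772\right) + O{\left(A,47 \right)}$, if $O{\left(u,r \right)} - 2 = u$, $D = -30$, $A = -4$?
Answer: $\frac{6617}{10} \approx 661.7$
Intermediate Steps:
$O{\left(u,r \right)} = 2 + u$
$\left(\frac{57^{2}}{D} + 772\right) + O{\left(A,47 \right)} = \left(\frac{57^{2}}{-30} + 772\right) + \left(2 - 4\right) = \left(3249 \left(- \frac{1}{30}\right) + 772\right) - 2 = \left(- \frac{1083}{10} + 772\right) - 2 = \frac{6637}{10} - 2 = \frac{6617}{10}$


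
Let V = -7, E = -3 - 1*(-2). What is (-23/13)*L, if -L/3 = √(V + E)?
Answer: 138*I*√2/13 ≈ 15.012*I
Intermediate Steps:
E = -1 (E = -3 + 2 = -1)
L = -6*I*√2 (L = -3*√(-7 - 1) = -6*I*√2 ≈ -8.4853*I)
(-23/13)*L = (-23/13)*(-6*I*√2) = (-23*1/13)*(-6*I*√2) = -(-138)*I*√2/13 = 138*I*√2/13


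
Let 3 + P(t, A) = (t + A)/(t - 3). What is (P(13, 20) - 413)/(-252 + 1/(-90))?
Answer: 37143/22681 ≈ 1.6376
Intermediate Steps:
P(t, A) = -3 + (A + t)/(-3 + t) (P(t, A) = -3 + (t + A)/(t - 3) = -3 + (A + t)/(-3 + t))
(P(13, 20) - 413)/(-252 + 1/(-90)) = ((9 + 20 - 2*13)/(-3 + 13) - 413)/(-252 + 1/(-90)) = ((9 + 20 - 26)/10 - 413)/(-252 - 1/90) = ((1/10)*3 - 413)/(-22681/90) = (3/10 - 413)*(-90/22681) = -4127/10*(-90/22681) = 37143/22681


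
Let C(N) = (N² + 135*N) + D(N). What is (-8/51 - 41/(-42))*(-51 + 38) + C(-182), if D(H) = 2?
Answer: 2033793/238 ≈ 8545.3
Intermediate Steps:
C(N) = 2 + N² + 135*N (C(N) = (N² + 135*N) + 2 = 2 + N² + 135*N)
(-8/51 - 41/(-42))*(-51 + 38) + C(-182) = (-8/51 - 41/(-42))*(-51 + 38) + (2 + (-182)² + 135*(-182)) = (-8*1/51 - 41*(-1/42))*(-13) + (2 + 33124 - 24570) = (-8/51 + 41/42)*(-13) + 8556 = (195/238)*(-13) + 8556 = -2535/238 + 8556 = 2033793/238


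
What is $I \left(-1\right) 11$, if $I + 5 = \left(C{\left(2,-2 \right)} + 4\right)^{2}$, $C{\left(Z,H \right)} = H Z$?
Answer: $55$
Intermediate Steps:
$I = -5$ ($I = -5 + \left(\left(-2\right) 2 + 4\right)^{2} = -5 + \left(-4 + 4\right)^{2} = -5 + 0^{2} = -5 + 0 = -5$)
$I \left(-1\right) 11 = \left(-5\right) \left(-1\right) 11 = 5 \cdot 11 = 55$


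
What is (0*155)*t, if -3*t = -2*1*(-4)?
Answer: 0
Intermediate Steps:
t = -8/3 (t = -(-2*1)*(-4)/3 = -(-2)*(-4)/3 = -1/3*8 = -8/3 ≈ -2.6667)
(0*155)*t = (0*155)*(-8/3) = 0*(-8/3) = 0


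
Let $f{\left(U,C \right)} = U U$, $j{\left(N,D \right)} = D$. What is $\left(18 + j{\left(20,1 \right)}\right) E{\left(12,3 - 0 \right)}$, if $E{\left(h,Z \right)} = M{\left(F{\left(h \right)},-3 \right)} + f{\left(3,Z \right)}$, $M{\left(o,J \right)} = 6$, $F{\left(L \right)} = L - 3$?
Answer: $285$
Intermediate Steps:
$f{\left(U,C \right)} = U^{2}$
$F{\left(L \right)} = -3 + L$
$E{\left(h,Z \right)} = 15$ ($E{\left(h,Z \right)} = 6 + 3^{2} = 6 + 9 = 15$)
$\left(18 + j{\left(20,1 \right)}\right) E{\left(12,3 - 0 \right)} = \left(18 + 1\right) 15 = 19 \cdot 15 = 285$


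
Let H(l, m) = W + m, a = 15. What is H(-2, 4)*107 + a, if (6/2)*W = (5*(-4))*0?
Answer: 443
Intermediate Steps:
W = 0 (W = ((5*(-4))*0)/3 = (-20*0)/3 = (1/3)*0 = 0)
H(l, m) = m (H(l, m) = 0 + m = m)
H(-2, 4)*107 + a = 4*107 + 15 = 428 + 15 = 443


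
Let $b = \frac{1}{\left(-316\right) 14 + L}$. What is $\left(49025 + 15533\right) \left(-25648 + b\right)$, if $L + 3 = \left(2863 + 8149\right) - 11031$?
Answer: $- \frac{283138995347}{171} \approx -1.6558 \cdot 10^{9}$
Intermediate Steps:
$L = -22$ ($L = -3 + \left(\left(2863 + 8149\right) - 11031\right) = -3 + \left(11012 - 11031\right) = -3 - 19 = -22$)
$b = - \frac{1}{4446}$ ($b = \frac{1}{\left(-316\right) 14 - 22} = \frac{1}{-4424 - 22} = \frac{1}{-4446} = - \frac{1}{4446} \approx -0.00022492$)
$\left(49025 + 15533\right) \left(-25648 + b\right) = \left(49025 + 15533\right) \left(-25648 - \frac{1}{4446}\right) = 64558 \left(- \frac{114031009}{4446}\right) = - \frac{283138995347}{171}$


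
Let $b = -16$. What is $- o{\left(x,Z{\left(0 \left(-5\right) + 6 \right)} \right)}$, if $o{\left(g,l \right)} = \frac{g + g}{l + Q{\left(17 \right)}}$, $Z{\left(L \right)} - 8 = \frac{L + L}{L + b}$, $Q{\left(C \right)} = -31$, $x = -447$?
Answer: $- \frac{4470}{121} \approx -36.942$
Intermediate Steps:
$Z{\left(L \right)} = 8 + \frac{2 L}{-16 + L}$ ($Z{\left(L \right)} = 8 + \frac{L + L}{L - 16} = 8 + \frac{2 L}{-16 + L}$)
$o{\left(g,l \right)} = \frac{2 g}{-31 + l}$ ($o{\left(g,l \right)} = \frac{g + g}{l - 31} = \frac{2 g}{-31 + l}$)
$- o{\left(x,Z{\left(0 \left(-5\right) + 6 \right)} \right)} = - \frac{2 \left(-447\right)}{-31 + \frac{2 \left(-64 + 5 \left(0 \left(-5\right) + 6\right)\right)}{-16 + \left(0 \left(-5\right) + 6\right)}} = - \frac{2 \left(-447\right)}{-31 + \frac{2 \left(-64 + 5 \left(0 + 6\right)\right)}{-16 + \left(0 + 6\right)}} = - \frac{2 \left(-447\right)}{-31 + \frac{2 \left(-64 + 5 \cdot 6\right)}{-16 + 6}} = - \frac{2 \left(-447\right)}{-31 + \frac{2 \left(-64 + 30\right)}{-10}} = - \frac{2 \left(-447\right)}{-31 + 2 \left(- \frac{1}{10}\right) \left(-34\right)} = - \frac{2 \left(-447\right)}{-31 + \frac{34}{5}} = - \frac{2 \left(-447\right)}{- \frac{121}{5}} = - \frac{2 \left(-447\right) \left(-5\right)}{121} = \left(-1\right) \frac{4470}{121} = - \frac{4470}{121}$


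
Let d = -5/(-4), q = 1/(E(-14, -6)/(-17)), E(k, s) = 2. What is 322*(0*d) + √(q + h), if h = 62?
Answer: √214/2 ≈ 7.3144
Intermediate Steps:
q = -17/2 (q = 1/(2/(-17)) = 1/(2*(-1/17)) = 1/(-2/17) = -17/2 ≈ -8.5000)
d = 5/4 (d = -5*(-¼) = 5/4 ≈ 1.2500)
322*(0*d) + √(q + h) = 322*(0*(5/4)) + √(-17/2 + 62) = 322*0 + √(107/2) = 0 + √214/2 = √214/2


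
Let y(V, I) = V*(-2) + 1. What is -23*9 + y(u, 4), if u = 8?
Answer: -222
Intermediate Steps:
y(V, I) = 1 - 2*V (y(V, I) = -2*V + 1 = 1 - 2*V)
-23*9 + y(u, 4) = -23*9 + (1 - 2*8) = -207 + (1 - 16) = -207 - 15 = -222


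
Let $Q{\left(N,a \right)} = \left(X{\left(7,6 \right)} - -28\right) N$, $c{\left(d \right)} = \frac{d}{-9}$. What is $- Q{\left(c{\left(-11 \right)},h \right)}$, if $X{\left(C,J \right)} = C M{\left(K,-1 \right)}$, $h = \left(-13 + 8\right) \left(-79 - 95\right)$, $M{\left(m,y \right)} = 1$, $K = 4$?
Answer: $- \frac{385}{9} \approx -42.778$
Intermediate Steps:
$c{\left(d \right)} = - \frac{d}{9}$ ($c{\left(d \right)} = d \left(- \frac{1}{9}\right) = - \frac{d}{9}$)
$h = 870$ ($h = \left(-5\right) \left(-174\right) = 870$)
$X{\left(C,J \right)} = C$ ($X{\left(C,J \right)} = C 1 = C$)
$Q{\left(N,a \right)} = 35 N$ ($Q{\left(N,a \right)} = \left(7 - -28\right) N = \left(7 + 28\right) N = 35 N$)
$- Q{\left(c{\left(-11 \right)},h \right)} = - 35 \left(\left(- \frac{1}{9}\right) \left(-11\right)\right) = - \frac{35 \cdot 11}{9} = \left(-1\right) \frac{385}{9} = - \frac{385}{9}$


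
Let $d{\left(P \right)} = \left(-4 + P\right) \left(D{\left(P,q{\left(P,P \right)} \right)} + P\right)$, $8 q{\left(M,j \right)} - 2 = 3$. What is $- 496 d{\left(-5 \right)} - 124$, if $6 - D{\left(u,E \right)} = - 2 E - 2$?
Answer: $18848$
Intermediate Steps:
$q{\left(M,j \right)} = \frac{5}{8}$ ($q{\left(M,j \right)} = \frac{1}{4} + \frac{1}{8} \cdot 3 = \frac{1}{4} + \frac{3}{8} = \frac{5}{8}$)
$D{\left(u,E \right)} = 8 + 2 E$ ($D{\left(u,E \right)} = 6 - \left(- 2 E - 2\right) = 6 - \left(-2 - 2 E\right) = 6 + \left(2 + 2 E\right) = 8 + 2 E$)
$d{\left(P \right)} = \left(-4 + P\right) \left(\frac{37}{4} + P\right)$ ($d{\left(P \right)} = \left(-4 + P\right) \left(\left(8 + 2 \cdot \frac{5}{8}\right) + P\right) = \left(-4 + P\right) \left(\left(8 + \frac{5}{4}\right) + P\right) = \left(-4 + P\right) \left(\frac{37}{4} + P\right)$)
$- 496 d{\left(-5 \right)} - 124 = - 496 \left(-37 + \left(-5\right)^{2} + \frac{21}{4} \left(-5\right)\right) - 124 = - 496 \left(-37 + 25 - \frac{105}{4}\right) - 124 = \left(-496\right) \left(- \frac{153}{4}\right) - 124 = 18972 - 124 = 18848$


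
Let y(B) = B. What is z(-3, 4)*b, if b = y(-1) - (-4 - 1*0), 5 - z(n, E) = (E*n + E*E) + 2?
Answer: -3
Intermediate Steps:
z(n, E) = 3 - E² - E*n (z(n, E) = 5 - ((E*n + E*E) + 2) = 5 - ((E*n + E²) + 2) = 5 - ((E² + E*n) + 2) = 5 - (2 + E² + E*n) = 5 + (-2 - E² - E*n) = 3 - E² - E*n)
b = 3 (b = -1 - (-4 - 1*0) = -1 - (-4 + 0) = -1 - 1*(-4) = -1 + 4 = 3)
z(-3, 4)*b = (3 - 1*4² - 1*4*(-3))*3 = (3 - 1*16 + 12)*3 = (3 - 16 + 12)*3 = -1*3 = -3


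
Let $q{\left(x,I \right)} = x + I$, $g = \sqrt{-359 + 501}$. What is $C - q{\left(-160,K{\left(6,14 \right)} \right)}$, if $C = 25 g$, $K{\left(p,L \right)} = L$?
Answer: $146 + 25 \sqrt{142} \approx 443.91$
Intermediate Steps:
$g = \sqrt{142} \approx 11.916$
$q{\left(x,I \right)} = I + x$
$C = 25 \sqrt{142} \approx 297.91$
$C - q{\left(-160,K{\left(6,14 \right)} \right)} = 25 \sqrt{142} - \left(14 - 160\right) = 25 \sqrt{142} - -146 = 25 \sqrt{142} + 146 = 146 + 25 \sqrt{142}$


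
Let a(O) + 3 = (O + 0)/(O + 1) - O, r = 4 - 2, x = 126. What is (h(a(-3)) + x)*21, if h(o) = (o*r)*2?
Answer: 2772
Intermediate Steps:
r = 2
a(O) = -3 - O + O/(1 + O) (a(O) = -3 + ((O + 0)/(O + 1) - O) = -3 + (O/(1 + O) - O) = -3 + (-O + O/(1 + O)) = -3 - O + O/(1 + O))
h(o) = 4*o (h(o) = (o*2)*2 = (2*o)*2 = 4*o)
(h(a(-3)) + x)*21 = (4*((-3 - 1*(-3)**2 - 3*(-3))/(1 - 3)) + 126)*21 = (4*((-3 - 1*9 + 9)/(-2)) + 126)*21 = (4*(-(-3 - 9 + 9)/2) + 126)*21 = (4*(-1/2*(-3)) + 126)*21 = (4*(3/2) + 126)*21 = (6 + 126)*21 = 132*21 = 2772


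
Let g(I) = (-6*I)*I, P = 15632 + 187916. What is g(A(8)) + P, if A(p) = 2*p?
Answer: 202012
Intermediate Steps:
P = 203548
g(I) = -6*I**2
g(A(8)) + P = -6*(2*8)**2 + 203548 = -6*16**2 + 203548 = -6*256 + 203548 = -1536 + 203548 = 202012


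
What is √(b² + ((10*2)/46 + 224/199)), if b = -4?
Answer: √367871798/4577 ≈ 4.1905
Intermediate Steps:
√(b² + ((10*2)/46 + 224/199)) = √((-4)² + ((10*2)/46 + 224/199)) = √(16 + (20*(1/46) + 224*(1/199))) = √(16 + (10/23 + 224/199)) = √(16 + 7142/4577) = √(80374/4577) = √367871798/4577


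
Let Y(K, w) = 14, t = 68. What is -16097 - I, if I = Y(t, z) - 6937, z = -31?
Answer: -9174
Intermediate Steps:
I = -6923 (I = 14 - 6937 = -6923)
-16097 - I = -16097 - 1*(-6923) = -16097 + 6923 = -9174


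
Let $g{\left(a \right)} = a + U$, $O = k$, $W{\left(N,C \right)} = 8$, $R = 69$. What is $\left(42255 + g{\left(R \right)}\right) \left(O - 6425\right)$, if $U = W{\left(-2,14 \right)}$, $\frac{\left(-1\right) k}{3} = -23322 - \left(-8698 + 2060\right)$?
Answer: $1846818164$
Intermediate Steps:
$k = 50052$ ($k = - 3 \left(-23322 - \left(-8698 + 2060\right)\right) = - 3 \left(-23322 - -6638\right) = - 3 \left(-23322 + 6638\right) = \left(-3\right) \left(-16684\right) = 50052$)
$U = 8$
$O = 50052$
$g{\left(a \right)} = 8 + a$ ($g{\left(a \right)} = a + 8 = 8 + a$)
$\left(42255 + g{\left(R \right)}\right) \left(O - 6425\right) = \left(42255 + \left(8 + 69\right)\right) \left(50052 - 6425\right) = \left(42255 + 77\right) 43627 = 42332 \cdot 43627 = 1846818164$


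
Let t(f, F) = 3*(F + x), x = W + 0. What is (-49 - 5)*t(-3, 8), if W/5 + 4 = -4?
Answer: 5184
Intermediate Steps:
W = -40 (W = -20 + 5*(-4) = -20 - 20 = -40)
x = -40 (x = -40 + 0 = -40)
t(f, F) = -120 + 3*F (t(f, F) = 3*(F - 40) = 3*(-40 + F) = -120 + 3*F)
(-49 - 5)*t(-3, 8) = (-49 - 5)*(-120 + 3*8) = -54*(-120 + 24) = -54*(-96) = 5184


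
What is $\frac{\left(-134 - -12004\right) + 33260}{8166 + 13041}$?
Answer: $\frac{45130}{21207} \approx 2.1281$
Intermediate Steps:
$\frac{\left(-134 - -12004\right) + 33260}{8166 + 13041} = \frac{\left(-134 + 12004\right) + 33260}{21207} = \left(11870 + 33260\right) \frac{1}{21207} = 45130 \cdot \frac{1}{21207} = \frac{45130}{21207}$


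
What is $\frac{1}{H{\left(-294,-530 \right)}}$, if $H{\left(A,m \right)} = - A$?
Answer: $\frac{1}{294} \approx 0.0034014$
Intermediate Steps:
$\frac{1}{H{\left(-294,-530 \right)}} = \frac{1}{\left(-1\right) \left(-294\right)} = \frac{1}{294}$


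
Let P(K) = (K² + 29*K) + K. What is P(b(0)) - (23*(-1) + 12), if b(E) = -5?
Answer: -114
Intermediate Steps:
P(K) = K² + 30*K
P(b(0)) - (23*(-1) + 12) = -5*(30 - 5) - (23*(-1) + 12) = -5*25 - (-23 + 12) = -125 - 1*(-11) = -125 + 11 = -114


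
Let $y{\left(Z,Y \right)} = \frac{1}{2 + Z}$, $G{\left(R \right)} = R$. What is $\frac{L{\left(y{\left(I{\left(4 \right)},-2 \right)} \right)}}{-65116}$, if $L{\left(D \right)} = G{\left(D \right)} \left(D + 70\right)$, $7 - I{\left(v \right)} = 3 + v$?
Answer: $- \frac{141}{260464} \approx -0.00054134$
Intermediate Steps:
$I{\left(v \right)} = 4 - v$ ($I{\left(v \right)} = 7 - \left(3 + v\right) = 4 - v$)
$L{\left(D \right)} = D \left(70 + D\right)$ ($L{\left(D \right)} = D \left(D + 70\right) = D \left(70 + D\right)$)
$\frac{L{\left(y{\left(I{\left(4 \right)},-2 \right)} \right)}}{-65116} = \frac{\frac{1}{2 + \left(4 - 4\right)} \left(70 + \frac{1}{2 + \left(4 - 4\right)}\right)}{-65116} = \frac{70 + \frac{1}{2 + \left(4 - 4\right)}}{2 + \left(4 - 4\right)} \left(- \frac{1}{65116}\right) = \frac{70 + \frac{1}{2 + 0}}{2 + 0} \left(- \frac{1}{65116}\right) = \frac{70 + \frac{1}{2}}{2} \left(- \frac{1}{65116}\right) = \frac{1}{2} \cdot \frac{141}{2} \left(- \frac{1}{65116}\right) = \frac{141}{4} \left(- \frac{1}{65116}\right) = - \frac{141}{260464}$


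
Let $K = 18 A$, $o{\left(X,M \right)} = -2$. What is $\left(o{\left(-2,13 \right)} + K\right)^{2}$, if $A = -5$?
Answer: $8464$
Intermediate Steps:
$K = -90$ ($K = 18 \left(-5\right) = -90$)
$\left(o{\left(-2,13 \right)} + K\right)^{2} = \left(-2 - 90\right)^{2} = \left(-92\right)^{2} = 8464$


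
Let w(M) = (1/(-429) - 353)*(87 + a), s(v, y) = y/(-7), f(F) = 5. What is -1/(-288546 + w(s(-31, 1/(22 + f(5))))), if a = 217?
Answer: 429/169823386 ≈ 2.5262e-6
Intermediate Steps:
s(v, y) = -y/7 (s(v, y) = y*(-⅐) = -y/7)
w(M) = -46037152/429 (w(M) = (1/(-429) - 353)*(87 + 217) = (-1/429 - 353)*304 = -151438/429*304 = -46037152/429)
-1/(-288546 + w(s(-31, 1/(22 + f(5))))) = -1/(-288546 - 46037152/429) = -1/(-169823386/429) = -1*(-429/169823386) = 429/169823386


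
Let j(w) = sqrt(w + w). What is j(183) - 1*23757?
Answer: -23757 + sqrt(366) ≈ -23738.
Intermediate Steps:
j(w) = sqrt(2)*sqrt(w) (j(w) = sqrt(2*w) = sqrt(2)*sqrt(w))
j(183) - 1*23757 = sqrt(2)*sqrt(183) - 1*23757 = sqrt(366) - 23757 = -23757 + sqrt(366)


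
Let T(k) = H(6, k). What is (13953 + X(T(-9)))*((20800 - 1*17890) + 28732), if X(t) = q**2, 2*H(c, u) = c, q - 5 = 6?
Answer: 445329508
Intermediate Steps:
q = 11 (q = 5 + 6 = 11)
H(c, u) = c/2
T(k) = 3 (T(k) = (1/2)*6 = 3)
X(t) = 121 (X(t) = 11**2 = 121)
(13953 + X(T(-9)))*((20800 - 1*17890) + 28732) = (13953 + 121)*((20800 - 1*17890) + 28732) = 14074*((20800 - 17890) + 28732) = 14074*(2910 + 28732) = 14074*31642 = 445329508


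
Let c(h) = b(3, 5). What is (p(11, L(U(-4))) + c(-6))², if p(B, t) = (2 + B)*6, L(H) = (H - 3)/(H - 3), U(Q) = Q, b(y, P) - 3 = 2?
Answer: 6889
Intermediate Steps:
b(y, P) = 5 (b(y, P) = 3 + 2 = 5)
L(H) = 1 (L(H) = (-3 + H)/(-3 + H) = 1)
c(h) = 5
p(B, t) = 12 + 6*B
(p(11, L(U(-4))) + c(-6))² = ((12 + 6*11) + 5)² = ((12 + 66) + 5)² = (78 + 5)² = 83² = 6889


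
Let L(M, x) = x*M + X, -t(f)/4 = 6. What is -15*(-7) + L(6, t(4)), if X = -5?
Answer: -44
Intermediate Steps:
t(f) = -24 (t(f) = -4*6 = -24)
L(M, x) = -5 + M*x (L(M, x) = x*M - 5 = M*x - 5 = -5 + M*x)
-15*(-7) + L(6, t(4)) = -15*(-7) + (-5 + 6*(-24)) = 105 + (-5 - 144) = 105 - 149 = -44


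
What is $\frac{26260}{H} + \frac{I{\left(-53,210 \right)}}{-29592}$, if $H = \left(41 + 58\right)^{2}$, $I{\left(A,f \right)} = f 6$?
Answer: $\frac{7080895}{2685474} \approx 2.6367$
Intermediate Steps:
$I{\left(A,f \right)} = 6 f$
$H = 9801$ ($H = 99^{2} = 9801$)
$\frac{26260}{H} + \frac{I{\left(-53,210 \right)}}{-29592} = \frac{26260}{9801} + \frac{6 \cdot 210}{-29592} = 26260 \cdot \frac{1}{9801} + 1260 \left(- \frac{1}{29592}\right) = \frac{26260}{9801} - \frac{35}{822} = \frac{7080895}{2685474}$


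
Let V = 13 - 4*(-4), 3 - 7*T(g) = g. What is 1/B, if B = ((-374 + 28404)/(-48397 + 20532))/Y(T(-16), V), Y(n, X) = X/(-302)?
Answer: 161617/1693012 ≈ 0.095461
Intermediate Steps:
T(g) = 3/7 - g/7
V = 29 (V = 13 - 1*(-16) = 13 + 16 = 29)
Y(n, X) = -X/302 (Y(n, X) = X*(-1/302) = -X/302)
B = 1693012/161617 (B = ((-374 + 28404)/(-48397 + 20532))/((-1/302*29)) = (28030/(-27865))/(-29/302) = (28030*(-1/27865))*(-302/29) = -5606/5573*(-302/29) = 1693012/161617 ≈ 10.475)
1/B = 1/(1693012/161617) = 161617/1693012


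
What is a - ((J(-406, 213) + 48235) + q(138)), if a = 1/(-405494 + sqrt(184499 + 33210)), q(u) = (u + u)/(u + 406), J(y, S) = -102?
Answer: -1076352953582802523/22361822620472 - sqrt(217709)/164425166327 ≈ -48134.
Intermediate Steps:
q(u) = 2*u/(406 + u) (q(u) = (2*u)/(406 + u) = 2*u/(406 + u))
a = 1/(-405494 + sqrt(217709)) ≈ -2.4690e-6
a - ((J(-406, 213) + 48235) + q(138)) = (-405494/164425166327 - sqrt(217709)/164425166327) - ((-102 + 48235) + 2*138/(406 + 138)) = (-405494/164425166327 - sqrt(217709)/164425166327) - (48133 + 2*138/544) = (-405494/164425166327 - sqrt(217709)/164425166327) - (48133 + 2*138*(1/544)) = (-405494/164425166327 - sqrt(217709)/164425166327) - (48133 + 69/136) = (-405494/164425166327 - sqrt(217709)/164425166327) - 1*6546157/136 = (-405494/164425166327 - sqrt(217709)/164425166327) - 6546157/136 = -1076352953582802523/22361822620472 - sqrt(217709)/164425166327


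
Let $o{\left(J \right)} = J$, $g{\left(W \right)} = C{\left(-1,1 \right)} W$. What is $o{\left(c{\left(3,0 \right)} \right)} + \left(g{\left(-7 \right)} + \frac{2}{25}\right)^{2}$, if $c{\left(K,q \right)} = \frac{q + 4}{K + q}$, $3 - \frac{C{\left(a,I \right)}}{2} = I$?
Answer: $\frac{1464112}{1875} \approx 780.86$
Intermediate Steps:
$C{\left(a,I \right)} = 6 - 2 I$
$c{\left(K,q \right)} = \frac{4 + q}{K + q}$
$g{\left(W \right)} = 4 W$ ($g{\left(W \right)} = \left(6 - 2\right) W = 4 W$)
$o{\left(c{\left(3,0 \right)} \right)} + \left(g{\left(-7 \right)} + \frac{2}{25}\right)^{2} = \frac{4 + 0}{3 + 0} + \left(4 \left(-7\right) + \frac{2}{25}\right)^{2} = \frac{1}{3} \cdot 4 + \left(-28 + 2 \cdot \frac{1}{25}\right)^{2} = \frac{1}{3} \cdot 4 + \left(-28 + \frac{2}{25}\right)^{2} = \frac{4}{3} + \left(- \frac{698}{25}\right)^{2} = \frac{4}{3} + \frac{487204}{625} = \frac{1464112}{1875}$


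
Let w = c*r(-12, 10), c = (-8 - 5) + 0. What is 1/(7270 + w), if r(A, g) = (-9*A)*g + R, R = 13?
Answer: -1/6939 ≈ -0.00014411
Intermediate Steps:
r(A, g) = 13 - 9*A*g (r(A, g) = (-9*A)*g + 13 = -9*A*g + 13 = 13 - 9*A*g)
c = -13 (c = -13 + 0 = -13)
w = -14209 (w = -13*(13 - 9*(-12)*10) = -13*(13 + 1080) = -13*1093 = -14209)
1/(7270 + w) = 1/(7270 - 14209) = 1/(-6939) = -1/6939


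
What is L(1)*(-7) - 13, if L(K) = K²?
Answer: -20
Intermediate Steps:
L(1)*(-7) - 13 = 1²*(-7) - 13 = 1*(-7) - 13 = -7 - 13 = -20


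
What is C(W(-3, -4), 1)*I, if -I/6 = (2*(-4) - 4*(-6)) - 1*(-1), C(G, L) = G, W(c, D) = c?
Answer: 306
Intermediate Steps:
I = -102 (I = -6*((2*(-4) - 4*(-6)) - 1*(-1)) = -6*((-8 + 24) + 1) = -6*(16 + 1) = -6*17 = -102)
C(W(-3, -4), 1)*I = -3*(-102) = 306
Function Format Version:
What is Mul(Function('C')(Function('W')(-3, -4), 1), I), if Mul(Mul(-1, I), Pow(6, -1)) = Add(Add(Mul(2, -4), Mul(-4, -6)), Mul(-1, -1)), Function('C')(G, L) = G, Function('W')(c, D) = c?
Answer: 306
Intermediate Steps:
I = -102 (I = Mul(-6, Add(Add(Mul(2, -4), Mul(-4, -6)), Mul(-1, -1))) = Mul(-6, Add(Add(-8, 24), 1)) = Mul(-6, Add(16, 1)) = Mul(-6, 17) = -102)
Mul(Function('C')(Function('W')(-3, -4), 1), I) = Mul(-3, -102) = 306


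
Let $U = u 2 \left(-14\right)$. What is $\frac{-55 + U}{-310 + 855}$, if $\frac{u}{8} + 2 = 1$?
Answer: $\frac{169}{545} \approx 0.31009$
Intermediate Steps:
$u = -8$ ($u = -16 + 8 \cdot 1 = -16 + 8 = -8$)
$U = 224$ ($U = \left(-8\right) 2 \left(-14\right) = \left(-16\right) \left(-14\right) = 224$)
$\frac{-55 + U}{-310 + 855} = \frac{-55 + 224}{-310 + 855} = \frac{169}{545}$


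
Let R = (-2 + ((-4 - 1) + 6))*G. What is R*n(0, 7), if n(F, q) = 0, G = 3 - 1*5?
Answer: 0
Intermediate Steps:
G = -2 (G = 3 - 5 = -2)
R = 2 (R = (-2 + ((-4 - 1) + 6))*(-2) = (-2 + (-5 + 6))*(-2) = (-2 + 1)*(-2) = -1*(-2) = 2)
R*n(0, 7) = 2*0 = 0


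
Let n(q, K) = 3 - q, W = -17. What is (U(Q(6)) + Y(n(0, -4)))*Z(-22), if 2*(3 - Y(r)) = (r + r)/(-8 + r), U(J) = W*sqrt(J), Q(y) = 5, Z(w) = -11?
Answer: -198/5 + 187*sqrt(5) ≈ 378.54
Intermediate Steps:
U(J) = -17*sqrt(J)
Y(r) = 3 - r/(-8 + r) (Y(r) = 3 - (r + r)/(2*(-8 + r)) = 3 - 2*r/(2*(-8 + r)) = 3 - r/(-8 + r))
(U(Q(6)) + Y(n(0, -4)))*Z(-22) = (-17*sqrt(5) + 2*(-12 + (3 - 1*0))/(-8 + (3 - 1*0)))*(-11) = (-17*sqrt(5) + 2*(-12 + (3 + 0))/(-8 + (3 + 0)))*(-11) = (-17*sqrt(5) + 2*(-12 + 3)/(-8 + 3))*(-11) = (-17*sqrt(5) + 2*(-9)/(-5))*(-11) = (-17*sqrt(5) + 2*(-1/5)*(-9))*(-11) = (-17*sqrt(5) + 18/5)*(-11) = (18/5 - 17*sqrt(5))*(-11) = -198/5 + 187*sqrt(5)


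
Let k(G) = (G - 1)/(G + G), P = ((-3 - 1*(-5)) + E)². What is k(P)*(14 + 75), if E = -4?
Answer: 267/8 ≈ 33.375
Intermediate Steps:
P = 4 (P = ((-3 - 1*(-5)) - 4)² = ((-3 + 5) - 4)² = (2 - 4)² = (-2)² = 4)
k(G) = (-1 + G)/(2*G) (k(G) = (-1 + G)/((2*G)) = (-1 + G)*(1/(2*G)) = (-1 + G)/(2*G))
k(P)*(14 + 75) = ((½)*(-1 + 4)/4)*(14 + 75) = ((½)*(¼)*3)*89 = (3/8)*89 = 267/8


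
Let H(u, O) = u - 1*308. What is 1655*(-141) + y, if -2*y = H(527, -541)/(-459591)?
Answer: -71498571797/306394 ≈ -2.3336e+5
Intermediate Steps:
H(u, O) = -308 + u (H(u, O) = u - 308 = -308 + u)
y = 73/306394 (y = -(-308 + 527)/(2*(-459591)) = -219*(-1)/(2*459591) = -½*(-73/153197) = 73/306394 ≈ 0.00023826)
1655*(-141) + y = 1655*(-141) + 73/306394 = -233355 + 73/306394 = -71498571797/306394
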